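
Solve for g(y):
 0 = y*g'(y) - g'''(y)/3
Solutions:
 g(y) = C1 + Integral(C2*airyai(3^(1/3)*y) + C3*airybi(3^(1/3)*y), y)


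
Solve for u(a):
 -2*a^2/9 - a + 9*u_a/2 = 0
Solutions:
 u(a) = C1 + 4*a^3/243 + a^2/9


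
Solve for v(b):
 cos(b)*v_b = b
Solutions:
 v(b) = C1 + Integral(b/cos(b), b)


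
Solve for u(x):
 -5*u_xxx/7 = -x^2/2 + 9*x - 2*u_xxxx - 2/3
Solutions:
 u(x) = C1 + C2*x + C3*x^2 + C4*exp(5*x/14) + 7*x^5/600 - 217*x^4/600 - 4382*x^3/1125


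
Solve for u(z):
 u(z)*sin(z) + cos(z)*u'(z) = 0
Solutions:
 u(z) = C1*cos(z)


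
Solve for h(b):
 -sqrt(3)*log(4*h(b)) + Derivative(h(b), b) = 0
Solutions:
 -sqrt(3)*Integral(1/(log(_y) + 2*log(2)), (_y, h(b)))/3 = C1 - b


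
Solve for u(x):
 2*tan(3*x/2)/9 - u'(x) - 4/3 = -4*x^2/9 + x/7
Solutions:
 u(x) = C1 + 4*x^3/27 - x^2/14 - 4*x/3 - 4*log(cos(3*x/2))/27


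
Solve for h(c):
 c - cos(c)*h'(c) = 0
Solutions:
 h(c) = C1 + Integral(c/cos(c), c)


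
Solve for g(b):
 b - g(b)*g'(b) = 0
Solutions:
 g(b) = -sqrt(C1 + b^2)
 g(b) = sqrt(C1 + b^2)


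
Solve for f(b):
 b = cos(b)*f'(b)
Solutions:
 f(b) = C1 + Integral(b/cos(b), b)


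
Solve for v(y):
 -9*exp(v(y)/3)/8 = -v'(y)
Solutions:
 v(y) = 3*log(-1/(C1 + 9*y)) + 3*log(24)


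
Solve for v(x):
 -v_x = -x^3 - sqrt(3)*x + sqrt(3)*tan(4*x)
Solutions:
 v(x) = C1 + x^4/4 + sqrt(3)*x^2/2 + sqrt(3)*log(cos(4*x))/4


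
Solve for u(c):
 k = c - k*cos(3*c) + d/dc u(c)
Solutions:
 u(c) = C1 - c^2/2 + c*k + k*sin(3*c)/3


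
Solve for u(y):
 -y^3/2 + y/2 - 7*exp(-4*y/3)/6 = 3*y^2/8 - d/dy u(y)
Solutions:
 u(y) = C1 + y^4/8 + y^3/8 - y^2/4 - 7*exp(-4*y/3)/8


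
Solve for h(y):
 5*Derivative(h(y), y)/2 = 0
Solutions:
 h(y) = C1


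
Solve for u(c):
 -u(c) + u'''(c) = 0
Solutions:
 u(c) = C3*exp(c) + (C1*sin(sqrt(3)*c/2) + C2*cos(sqrt(3)*c/2))*exp(-c/2)


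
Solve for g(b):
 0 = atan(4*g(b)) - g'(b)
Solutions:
 Integral(1/atan(4*_y), (_y, g(b))) = C1 + b


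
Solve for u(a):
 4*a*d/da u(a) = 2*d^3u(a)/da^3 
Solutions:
 u(a) = C1 + Integral(C2*airyai(2^(1/3)*a) + C3*airybi(2^(1/3)*a), a)


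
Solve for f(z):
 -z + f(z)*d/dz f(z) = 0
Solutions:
 f(z) = -sqrt(C1 + z^2)
 f(z) = sqrt(C1 + z^2)


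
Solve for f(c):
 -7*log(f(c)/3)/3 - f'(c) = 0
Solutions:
 -3*Integral(1/(-log(_y) + log(3)), (_y, f(c)))/7 = C1 - c


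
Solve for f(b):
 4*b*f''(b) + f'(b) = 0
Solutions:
 f(b) = C1 + C2*b^(3/4)


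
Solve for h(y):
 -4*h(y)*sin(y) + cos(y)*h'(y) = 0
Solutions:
 h(y) = C1/cos(y)^4


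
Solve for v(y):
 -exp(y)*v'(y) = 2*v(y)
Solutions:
 v(y) = C1*exp(2*exp(-y))


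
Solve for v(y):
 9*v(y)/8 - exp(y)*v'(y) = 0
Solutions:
 v(y) = C1*exp(-9*exp(-y)/8)


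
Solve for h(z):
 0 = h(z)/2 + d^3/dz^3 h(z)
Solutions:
 h(z) = C3*exp(-2^(2/3)*z/2) + (C1*sin(2^(2/3)*sqrt(3)*z/4) + C2*cos(2^(2/3)*sqrt(3)*z/4))*exp(2^(2/3)*z/4)


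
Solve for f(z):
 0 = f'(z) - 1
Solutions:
 f(z) = C1 + z


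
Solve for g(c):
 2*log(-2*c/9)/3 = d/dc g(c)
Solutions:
 g(c) = C1 + 2*c*log(-c)/3 + 2*c*(-2*log(3) - 1 + log(2))/3


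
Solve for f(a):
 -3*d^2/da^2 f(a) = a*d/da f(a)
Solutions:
 f(a) = C1 + C2*erf(sqrt(6)*a/6)


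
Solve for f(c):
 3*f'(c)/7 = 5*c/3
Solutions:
 f(c) = C1 + 35*c^2/18


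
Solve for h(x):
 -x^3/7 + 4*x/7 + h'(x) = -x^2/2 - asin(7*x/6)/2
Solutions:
 h(x) = C1 + x^4/28 - x^3/6 - 2*x^2/7 - x*asin(7*x/6)/2 - sqrt(36 - 49*x^2)/14


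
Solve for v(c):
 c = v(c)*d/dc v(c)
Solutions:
 v(c) = -sqrt(C1 + c^2)
 v(c) = sqrt(C1 + c^2)


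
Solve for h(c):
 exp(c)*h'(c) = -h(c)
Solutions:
 h(c) = C1*exp(exp(-c))


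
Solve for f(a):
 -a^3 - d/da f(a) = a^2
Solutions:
 f(a) = C1 - a^4/4 - a^3/3


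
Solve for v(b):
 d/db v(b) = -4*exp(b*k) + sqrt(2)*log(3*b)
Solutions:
 v(b) = C1 + sqrt(2)*b*log(b) + sqrt(2)*b*(-1 + log(3)) + Piecewise((-4*exp(b*k)/k, Ne(k, 0)), (-4*b, True))


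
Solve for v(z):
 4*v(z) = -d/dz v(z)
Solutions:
 v(z) = C1*exp(-4*z)


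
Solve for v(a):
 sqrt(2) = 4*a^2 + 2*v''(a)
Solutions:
 v(a) = C1 + C2*a - a^4/6 + sqrt(2)*a^2/4


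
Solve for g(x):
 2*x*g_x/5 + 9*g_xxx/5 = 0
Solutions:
 g(x) = C1 + Integral(C2*airyai(-6^(1/3)*x/3) + C3*airybi(-6^(1/3)*x/3), x)


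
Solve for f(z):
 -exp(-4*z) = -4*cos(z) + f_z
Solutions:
 f(z) = C1 + 4*sin(z) + exp(-4*z)/4


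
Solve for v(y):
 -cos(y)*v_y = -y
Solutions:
 v(y) = C1 + Integral(y/cos(y), y)


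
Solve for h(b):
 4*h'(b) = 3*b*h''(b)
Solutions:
 h(b) = C1 + C2*b^(7/3)


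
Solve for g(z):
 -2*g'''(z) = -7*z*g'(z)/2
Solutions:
 g(z) = C1 + Integral(C2*airyai(14^(1/3)*z/2) + C3*airybi(14^(1/3)*z/2), z)


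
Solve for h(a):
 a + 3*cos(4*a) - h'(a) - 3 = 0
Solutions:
 h(a) = C1 + a^2/2 - 3*a + 3*sin(4*a)/4


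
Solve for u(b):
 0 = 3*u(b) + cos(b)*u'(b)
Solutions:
 u(b) = C1*(sin(b) - 1)^(3/2)/(sin(b) + 1)^(3/2)


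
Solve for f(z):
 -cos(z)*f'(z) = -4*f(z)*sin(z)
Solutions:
 f(z) = C1/cos(z)^4


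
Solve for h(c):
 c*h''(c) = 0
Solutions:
 h(c) = C1 + C2*c


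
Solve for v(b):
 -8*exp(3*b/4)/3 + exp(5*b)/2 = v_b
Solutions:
 v(b) = C1 - 32*exp(3*b/4)/9 + exp(5*b)/10


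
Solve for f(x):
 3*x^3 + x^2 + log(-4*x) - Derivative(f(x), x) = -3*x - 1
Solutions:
 f(x) = C1 + 3*x^4/4 + x^3/3 + 3*x^2/2 + x*log(-x) + 2*x*log(2)


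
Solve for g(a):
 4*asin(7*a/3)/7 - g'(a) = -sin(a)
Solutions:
 g(a) = C1 + 4*a*asin(7*a/3)/7 + 4*sqrt(9 - 49*a^2)/49 - cos(a)


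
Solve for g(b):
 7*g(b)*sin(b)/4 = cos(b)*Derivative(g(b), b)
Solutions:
 g(b) = C1/cos(b)^(7/4)


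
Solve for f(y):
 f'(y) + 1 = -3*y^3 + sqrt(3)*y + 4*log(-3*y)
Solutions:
 f(y) = C1 - 3*y^4/4 + sqrt(3)*y^2/2 + 4*y*log(-y) + y*(-5 + 4*log(3))


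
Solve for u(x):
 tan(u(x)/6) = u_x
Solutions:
 u(x) = -6*asin(C1*exp(x/6)) + 6*pi
 u(x) = 6*asin(C1*exp(x/6))


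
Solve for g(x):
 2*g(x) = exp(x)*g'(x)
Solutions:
 g(x) = C1*exp(-2*exp(-x))


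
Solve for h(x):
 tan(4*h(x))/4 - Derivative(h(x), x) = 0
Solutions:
 h(x) = -asin(C1*exp(x))/4 + pi/4
 h(x) = asin(C1*exp(x))/4


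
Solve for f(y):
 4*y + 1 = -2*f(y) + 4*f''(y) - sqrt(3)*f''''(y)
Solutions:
 f(y) = C1*exp(-sqrt(3)*y*sqrt(-sqrt(6)*sqrt(2 - sqrt(3)) + 2*sqrt(3))/3) + C2*exp(sqrt(3)*y*sqrt(-sqrt(6)*sqrt(2 - sqrt(3)) + 2*sqrt(3))/3) + C3*exp(-sqrt(3)*y*sqrt(sqrt(6)*sqrt(2 - sqrt(3)) + 2*sqrt(3))/3) + C4*exp(sqrt(3)*y*sqrt(sqrt(6)*sqrt(2 - sqrt(3)) + 2*sqrt(3))/3) - 2*y - 1/2


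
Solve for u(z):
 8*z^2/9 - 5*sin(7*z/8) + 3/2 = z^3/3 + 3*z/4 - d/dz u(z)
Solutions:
 u(z) = C1 + z^4/12 - 8*z^3/27 + 3*z^2/8 - 3*z/2 - 40*cos(7*z/8)/7


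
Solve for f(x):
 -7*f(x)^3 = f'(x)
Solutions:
 f(x) = -sqrt(2)*sqrt(-1/(C1 - 7*x))/2
 f(x) = sqrt(2)*sqrt(-1/(C1 - 7*x))/2


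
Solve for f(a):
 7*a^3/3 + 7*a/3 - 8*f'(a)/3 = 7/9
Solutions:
 f(a) = C1 + 7*a^4/32 + 7*a^2/16 - 7*a/24


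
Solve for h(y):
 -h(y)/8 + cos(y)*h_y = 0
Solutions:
 h(y) = C1*(sin(y) + 1)^(1/16)/(sin(y) - 1)^(1/16)


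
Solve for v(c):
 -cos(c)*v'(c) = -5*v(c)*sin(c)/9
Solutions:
 v(c) = C1/cos(c)^(5/9)


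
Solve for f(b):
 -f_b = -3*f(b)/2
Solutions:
 f(b) = C1*exp(3*b/2)


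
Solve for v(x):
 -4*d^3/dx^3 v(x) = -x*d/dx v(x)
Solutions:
 v(x) = C1 + Integral(C2*airyai(2^(1/3)*x/2) + C3*airybi(2^(1/3)*x/2), x)


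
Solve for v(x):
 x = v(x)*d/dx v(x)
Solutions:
 v(x) = -sqrt(C1 + x^2)
 v(x) = sqrt(C1 + x^2)


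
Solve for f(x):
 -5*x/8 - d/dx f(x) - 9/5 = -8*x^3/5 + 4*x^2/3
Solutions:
 f(x) = C1 + 2*x^4/5 - 4*x^3/9 - 5*x^2/16 - 9*x/5


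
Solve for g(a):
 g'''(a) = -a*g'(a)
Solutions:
 g(a) = C1 + Integral(C2*airyai(-a) + C3*airybi(-a), a)


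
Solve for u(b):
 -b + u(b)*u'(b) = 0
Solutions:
 u(b) = -sqrt(C1 + b^2)
 u(b) = sqrt(C1 + b^2)


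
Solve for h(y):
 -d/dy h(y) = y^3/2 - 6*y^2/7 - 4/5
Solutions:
 h(y) = C1 - y^4/8 + 2*y^3/7 + 4*y/5


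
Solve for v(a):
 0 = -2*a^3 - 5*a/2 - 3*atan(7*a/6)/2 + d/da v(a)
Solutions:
 v(a) = C1 + a^4/2 + 5*a^2/4 + 3*a*atan(7*a/6)/2 - 9*log(49*a^2 + 36)/14


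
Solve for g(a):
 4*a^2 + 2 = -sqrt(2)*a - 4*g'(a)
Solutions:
 g(a) = C1 - a^3/3 - sqrt(2)*a^2/8 - a/2


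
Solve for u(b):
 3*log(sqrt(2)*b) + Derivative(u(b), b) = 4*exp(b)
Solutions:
 u(b) = C1 - 3*b*log(b) + b*(3 - 3*log(2)/2) + 4*exp(b)


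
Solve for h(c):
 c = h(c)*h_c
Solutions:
 h(c) = -sqrt(C1 + c^2)
 h(c) = sqrt(C1 + c^2)


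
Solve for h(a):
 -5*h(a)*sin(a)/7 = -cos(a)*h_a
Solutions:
 h(a) = C1/cos(a)^(5/7)


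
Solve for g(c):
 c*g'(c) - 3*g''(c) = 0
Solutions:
 g(c) = C1 + C2*erfi(sqrt(6)*c/6)


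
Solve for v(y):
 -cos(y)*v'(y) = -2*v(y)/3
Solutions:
 v(y) = C1*(sin(y) + 1)^(1/3)/(sin(y) - 1)^(1/3)


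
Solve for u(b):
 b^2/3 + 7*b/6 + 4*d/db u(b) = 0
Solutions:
 u(b) = C1 - b^3/36 - 7*b^2/48


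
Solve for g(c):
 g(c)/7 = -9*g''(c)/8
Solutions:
 g(c) = C1*sin(2*sqrt(14)*c/21) + C2*cos(2*sqrt(14)*c/21)


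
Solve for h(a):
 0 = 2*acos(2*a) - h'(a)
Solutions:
 h(a) = C1 + 2*a*acos(2*a) - sqrt(1 - 4*a^2)


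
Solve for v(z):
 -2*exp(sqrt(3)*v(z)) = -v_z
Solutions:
 v(z) = sqrt(3)*(2*log(-1/(C1 + 2*z)) - log(3))/6


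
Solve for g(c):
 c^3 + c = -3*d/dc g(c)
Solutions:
 g(c) = C1 - c^4/12 - c^2/6


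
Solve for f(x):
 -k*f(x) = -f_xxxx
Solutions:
 f(x) = C1*exp(-k^(1/4)*x) + C2*exp(k^(1/4)*x) + C3*exp(-I*k^(1/4)*x) + C4*exp(I*k^(1/4)*x)


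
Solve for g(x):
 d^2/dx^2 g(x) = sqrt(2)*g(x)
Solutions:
 g(x) = C1*exp(-2^(1/4)*x) + C2*exp(2^(1/4)*x)


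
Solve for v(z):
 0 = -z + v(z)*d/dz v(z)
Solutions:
 v(z) = -sqrt(C1 + z^2)
 v(z) = sqrt(C1 + z^2)


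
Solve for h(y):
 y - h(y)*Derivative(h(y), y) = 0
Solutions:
 h(y) = -sqrt(C1 + y^2)
 h(y) = sqrt(C1 + y^2)


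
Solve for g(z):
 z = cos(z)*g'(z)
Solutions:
 g(z) = C1 + Integral(z/cos(z), z)


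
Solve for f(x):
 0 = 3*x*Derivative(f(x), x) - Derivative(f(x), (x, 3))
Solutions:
 f(x) = C1 + Integral(C2*airyai(3^(1/3)*x) + C3*airybi(3^(1/3)*x), x)


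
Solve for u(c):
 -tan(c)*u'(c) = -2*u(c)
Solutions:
 u(c) = C1*sin(c)^2


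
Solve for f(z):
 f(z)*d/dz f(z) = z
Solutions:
 f(z) = -sqrt(C1 + z^2)
 f(z) = sqrt(C1 + z^2)


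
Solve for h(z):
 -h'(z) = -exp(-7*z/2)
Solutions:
 h(z) = C1 - 2*exp(-7*z/2)/7


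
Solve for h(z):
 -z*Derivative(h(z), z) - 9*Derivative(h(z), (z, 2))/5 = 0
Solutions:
 h(z) = C1 + C2*erf(sqrt(10)*z/6)


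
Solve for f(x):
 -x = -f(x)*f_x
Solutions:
 f(x) = -sqrt(C1 + x^2)
 f(x) = sqrt(C1 + x^2)


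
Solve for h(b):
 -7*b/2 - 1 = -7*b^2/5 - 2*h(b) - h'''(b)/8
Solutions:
 h(b) = C3*exp(-2*2^(1/3)*b) - 7*b^2/10 + 7*b/4 + (C1*sin(2^(1/3)*sqrt(3)*b) + C2*cos(2^(1/3)*sqrt(3)*b))*exp(2^(1/3)*b) + 1/2


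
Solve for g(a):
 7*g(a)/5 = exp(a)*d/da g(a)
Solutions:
 g(a) = C1*exp(-7*exp(-a)/5)


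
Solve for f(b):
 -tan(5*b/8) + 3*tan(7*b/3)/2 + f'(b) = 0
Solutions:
 f(b) = C1 - 8*log(cos(5*b/8))/5 + 9*log(cos(7*b/3))/14


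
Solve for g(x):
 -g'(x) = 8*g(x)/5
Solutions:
 g(x) = C1*exp(-8*x/5)


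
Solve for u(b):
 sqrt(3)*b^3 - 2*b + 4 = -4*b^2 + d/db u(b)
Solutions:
 u(b) = C1 + sqrt(3)*b^4/4 + 4*b^3/3 - b^2 + 4*b


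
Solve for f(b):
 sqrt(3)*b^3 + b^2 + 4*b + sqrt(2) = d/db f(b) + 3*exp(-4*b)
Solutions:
 f(b) = C1 + sqrt(3)*b^4/4 + b^3/3 + 2*b^2 + sqrt(2)*b + 3*exp(-4*b)/4


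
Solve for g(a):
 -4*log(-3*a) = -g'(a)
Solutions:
 g(a) = C1 + 4*a*log(-a) + 4*a*(-1 + log(3))


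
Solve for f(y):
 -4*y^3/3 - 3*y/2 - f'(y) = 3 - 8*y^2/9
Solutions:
 f(y) = C1 - y^4/3 + 8*y^3/27 - 3*y^2/4 - 3*y


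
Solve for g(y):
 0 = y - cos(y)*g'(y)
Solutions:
 g(y) = C1 + Integral(y/cos(y), y)


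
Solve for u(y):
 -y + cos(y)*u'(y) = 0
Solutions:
 u(y) = C1 + Integral(y/cos(y), y)


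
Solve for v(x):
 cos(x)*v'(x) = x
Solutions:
 v(x) = C1 + Integral(x/cos(x), x)


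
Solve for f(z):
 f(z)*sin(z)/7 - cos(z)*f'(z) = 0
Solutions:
 f(z) = C1/cos(z)^(1/7)


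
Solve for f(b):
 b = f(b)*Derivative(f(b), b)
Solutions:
 f(b) = -sqrt(C1 + b^2)
 f(b) = sqrt(C1 + b^2)


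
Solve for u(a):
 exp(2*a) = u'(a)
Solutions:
 u(a) = C1 + exp(2*a)/2


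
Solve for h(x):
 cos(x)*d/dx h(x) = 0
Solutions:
 h(x) = C1


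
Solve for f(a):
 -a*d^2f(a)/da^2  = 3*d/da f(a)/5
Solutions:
 f(a) = C1 + C2*a^(2/5)


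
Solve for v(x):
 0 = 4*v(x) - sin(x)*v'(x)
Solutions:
 v(x) = C1*(cos(x)^2 - 2*cos(x) + 1)/(cos(x)^2 + 2*cos(x) + 1)


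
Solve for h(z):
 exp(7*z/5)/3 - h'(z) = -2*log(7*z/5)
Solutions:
 h(z) = C1 + 2*z*log(z) + 2*z*(-log(5) - 1 + log(7)) + 5*exp(7*z/5)/21


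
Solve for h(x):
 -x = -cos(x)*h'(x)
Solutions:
 h(x) = C1 + Integral(x/cos(x), x)


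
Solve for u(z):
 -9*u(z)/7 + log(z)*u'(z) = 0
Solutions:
 u(z) = C1*exp(9*li(z)/7)


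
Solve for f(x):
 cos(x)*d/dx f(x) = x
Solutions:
 f(x) = C1 + Integral(x/cos(x), x)


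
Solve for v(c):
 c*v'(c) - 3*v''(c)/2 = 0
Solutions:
 v(c) = C1 + C2*erfi(sqrt(3)*c/3)


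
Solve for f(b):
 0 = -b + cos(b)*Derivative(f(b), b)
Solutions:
 f(b) = C1 + Integral(b/cos(b), b)


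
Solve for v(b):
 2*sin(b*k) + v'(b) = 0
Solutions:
 v(b) = C1 + 2*cos(b*k)/k


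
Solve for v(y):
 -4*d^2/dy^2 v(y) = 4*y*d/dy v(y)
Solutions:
 v(y) = C1 + C2*erf(sqrt(2)*y/2)


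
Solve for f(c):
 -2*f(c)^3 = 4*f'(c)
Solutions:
 f(c) = -sqrt(-1/(C1 - c))
 f(c) = sqrt(-1/(C1 - c))


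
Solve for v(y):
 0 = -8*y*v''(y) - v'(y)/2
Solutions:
 v(y) = C1 + C2*y^(15/16)


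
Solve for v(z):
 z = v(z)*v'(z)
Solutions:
 v(z) = -sqrt(C1 + z^2)
 v(z) = sqrt(C1 + z^2)


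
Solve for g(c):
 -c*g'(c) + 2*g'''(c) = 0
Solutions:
 g(c) = C1 + Integral(C2*airyai(2^(2/3)*c/2) + C3*airybi(2^(2/3)*c/2), c)


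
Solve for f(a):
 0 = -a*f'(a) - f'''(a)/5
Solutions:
 f(a) = C1 + Integral(C2*airyai(-5^(1/3)*a) + C3*airybi(-5^(1/3)*a), a)


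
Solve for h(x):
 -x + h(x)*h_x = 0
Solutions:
 h(x) = -sqrt(C1 + x^2)
 h(x) = sqrt(C1 + x^2)


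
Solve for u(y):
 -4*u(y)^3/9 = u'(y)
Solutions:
 u(y) = -3*sqrt(2)*sqrt(-1/(C1 - 4*y))/2
 u(y) = 3*sqrt(2)*sqrt(-1/(C1 - 4*y))/2


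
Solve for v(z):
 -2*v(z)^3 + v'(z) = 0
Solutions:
 v(z) = -sqrt(2)*sqrt(-1/(C1 + 2*z))/2
 v(z) = sqrt(2)*sqrt(-1/(C1 + 2*z))/2


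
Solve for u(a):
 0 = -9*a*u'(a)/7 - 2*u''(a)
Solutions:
 u(a) = C1 + C2*erf(3*sqrt(7)*a/14)


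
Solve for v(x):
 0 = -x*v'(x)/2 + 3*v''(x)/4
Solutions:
 v(x) = C1 + C2*erfi(sqrt(3)*x/3)


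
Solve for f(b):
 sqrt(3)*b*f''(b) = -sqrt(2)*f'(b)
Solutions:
 f(b) = C1 + C2*b^(1 - sqrt(6)/3)


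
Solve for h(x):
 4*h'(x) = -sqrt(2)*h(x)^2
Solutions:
 h(x) = 4/(C1 + sqrt(2)*x)


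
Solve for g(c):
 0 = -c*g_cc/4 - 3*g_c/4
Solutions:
 g(c) = C1 + C2/c^2


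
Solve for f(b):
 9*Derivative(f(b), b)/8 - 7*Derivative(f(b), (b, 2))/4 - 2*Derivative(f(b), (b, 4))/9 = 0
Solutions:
 f(b) = C1 + C2*exp(6^(1/3)*b*(-(27 + sqrt(2787))^(1/3) + 7*6^(1/3)/(27 + sqrt(2787))^(1/3))/8)*sin(2^(1/3)*3^(1/6)*b*(21*2^(1/3)/(27 + sqrt(2787))^(1/3) + 3^(2/3)*(27 + sqrt(2787))^(1/3))/8) + C3*exp(6^(1/3)*b*(-(27 + sqrt(2787))^(1/3) + 7*6^(1/3)/(27 + sqrt(2787))^(1/3))/8)*cos(2^(1/3)*3^(1/6)*b*(21*2^(1/3)/(27 + sqrt(2787))^(1/3) + 3^(2/3)*(27 + sqrt(2787))^(1/3))/8) + C4*exp(-6^(1/3)*b*(-(27 + sqrt(2787))^(1/3) + 7*6^(1/3)/(27 + sqrt(2787))^(1/3))/4)


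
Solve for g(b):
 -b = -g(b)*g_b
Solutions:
 g(b) = -sqrt(C1 + b^2)
 g(b) = sqrt(C1 + b^2)


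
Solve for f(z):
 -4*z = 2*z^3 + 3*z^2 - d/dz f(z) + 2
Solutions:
 f(z) = C1 + z^4/2 + z^3 + 2*z^2 + 2*z


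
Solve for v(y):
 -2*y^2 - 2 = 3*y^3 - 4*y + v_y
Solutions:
 v(y) = C1 - 3*y^4/4 - 2*y^3/3 + 2*y^2 - 2*y


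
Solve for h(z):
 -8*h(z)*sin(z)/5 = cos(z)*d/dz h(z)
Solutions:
 h(z) = C1*cos(z)^(8/5)


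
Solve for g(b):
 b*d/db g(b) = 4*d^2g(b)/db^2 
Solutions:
 g(b) = C1 + C2*erfi(sqrt(2)*b/4)


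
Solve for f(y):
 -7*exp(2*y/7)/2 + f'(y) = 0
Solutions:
 f(y) = C1 + 49*exp(2*y/7)/4


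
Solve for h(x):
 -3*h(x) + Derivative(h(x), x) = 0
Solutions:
 h(x) = C1*exp(3*x)


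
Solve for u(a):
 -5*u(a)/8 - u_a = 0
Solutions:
 u(a) = C1*exp(-5*a/8)


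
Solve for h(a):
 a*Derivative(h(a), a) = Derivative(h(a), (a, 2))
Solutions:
 h(a) = C1 + C2*erfi(sqrt(2)*a/2)


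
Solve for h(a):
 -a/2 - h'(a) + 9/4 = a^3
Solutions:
 h(a) = C1 - a^4/4 - a^2/4 + 9*a/4


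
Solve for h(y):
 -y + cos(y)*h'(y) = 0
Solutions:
 h(y) = C1 + Integral(y/cos(y), y)


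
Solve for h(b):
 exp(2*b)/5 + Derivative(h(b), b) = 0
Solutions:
 h(b) = C1 - exp(2*b)/10


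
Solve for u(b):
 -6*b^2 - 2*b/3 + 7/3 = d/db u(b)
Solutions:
 u(b) = C1 - 2*b^3 - b^2/3 + 7*b/3


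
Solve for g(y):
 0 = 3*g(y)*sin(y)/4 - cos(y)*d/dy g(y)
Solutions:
 g(y) = C1/cos(y)^(3/4)


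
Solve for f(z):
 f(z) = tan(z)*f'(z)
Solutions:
 f(z) = C1*sin(z)


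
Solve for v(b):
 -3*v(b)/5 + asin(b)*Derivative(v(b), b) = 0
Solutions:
 v(b) = C1*exp(3*Integral(1/asin(b), b)/5)


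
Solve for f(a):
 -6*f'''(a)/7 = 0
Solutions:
 f(a) = C1 + C2*a + C3*a^2


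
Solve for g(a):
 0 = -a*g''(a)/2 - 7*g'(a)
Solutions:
 g(a) = C1 + C2/a^13


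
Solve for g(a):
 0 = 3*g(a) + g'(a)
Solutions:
 g(a) = C1*exp(-3*a)


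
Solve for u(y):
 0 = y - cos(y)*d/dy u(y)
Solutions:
 u(y) = C1 + Integral(y/cos(y), y)


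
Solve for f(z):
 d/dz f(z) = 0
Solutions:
 f(z) = C1


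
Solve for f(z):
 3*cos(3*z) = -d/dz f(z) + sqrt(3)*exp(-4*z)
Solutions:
 f(z) = C1 - sin(3*z) - sqrt(3)*exp(-4*z)/4


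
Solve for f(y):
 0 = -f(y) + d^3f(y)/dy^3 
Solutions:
 f(y) = C3*exp(y) + (C1*sin(sqrt(3)*y/2) + C2*cos(sqrt(3)*y/2))*exp(-y/2)


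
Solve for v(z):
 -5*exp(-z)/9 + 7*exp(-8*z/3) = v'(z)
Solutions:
 v(z) = C1 + 5*exp(-z)/9 - 21*exp(-8*z/3)/8


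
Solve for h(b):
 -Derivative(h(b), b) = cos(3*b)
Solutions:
 h(b) = C1 - sin(3*b)/3


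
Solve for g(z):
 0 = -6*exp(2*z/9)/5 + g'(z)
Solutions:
 g(z) = C1 + 27*exp(2*z/9)/5


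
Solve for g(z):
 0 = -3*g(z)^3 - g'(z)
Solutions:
 g(z) = -sqrt(2)*sqrt(-1/(C1 - 3*z))/2
 g(z) = sqrt(2)*sqrt(-1/(C1 - 3*z))/2


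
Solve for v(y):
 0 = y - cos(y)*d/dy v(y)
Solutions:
 v(y) = C1 + Integral(y/cos(y), y)


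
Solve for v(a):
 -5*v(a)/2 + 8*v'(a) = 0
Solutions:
 v(a) = C1*exp(5*a/16)


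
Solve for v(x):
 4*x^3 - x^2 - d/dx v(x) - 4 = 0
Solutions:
 v(x) = C1 + x^4 - x^3/3 - 4*x


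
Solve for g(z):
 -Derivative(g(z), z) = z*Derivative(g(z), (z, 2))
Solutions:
 g(z) = C1 + C2*log(z)


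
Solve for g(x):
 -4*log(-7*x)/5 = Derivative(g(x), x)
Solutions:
 g(x) = C1 - 4*x*log(-x)/5 + 4*x*(1 - log(7))/5


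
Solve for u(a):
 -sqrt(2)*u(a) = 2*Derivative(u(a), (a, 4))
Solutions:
 u(a) = (C1*sin(2^(3/8)*a/2) + C2*cos(2^(3/8)*a/2))*exp(-2^(3/8)*a/2) + (C3*sin(2^(3/8)*a/2) + C4*cos(2^(3/8)*a/2))*exp(2^(3/8)*a/2)


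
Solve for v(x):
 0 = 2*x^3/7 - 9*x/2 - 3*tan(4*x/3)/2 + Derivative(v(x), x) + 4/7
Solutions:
 v(x) = C1 - x^4/14 + 9*x^2/4 - 4*x/7 - 9*log(cos(4*x/3))/8


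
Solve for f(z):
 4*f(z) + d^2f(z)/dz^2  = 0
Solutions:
 f(z) = C1*sin(2*z) + C2*cos(2*z)


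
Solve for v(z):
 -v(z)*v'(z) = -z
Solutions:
 v(z) = -sqrt(C1 + z^2)
 v(z) = sqrt(C1 + z^2)


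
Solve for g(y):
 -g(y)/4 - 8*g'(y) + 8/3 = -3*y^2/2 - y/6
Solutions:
 g(y) = C1*exp(-y/32) + 6*y^2 - 1150*y/3 + 36832/3


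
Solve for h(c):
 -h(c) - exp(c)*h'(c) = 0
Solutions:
 h(c) = C1*exp(exp(-c))


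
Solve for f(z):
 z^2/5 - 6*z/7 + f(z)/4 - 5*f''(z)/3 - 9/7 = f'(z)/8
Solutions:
 f(z) = C1*exp(z*(-3 + sqrt(969))/80) + C2*exp(-z*(3 + sqrt(969))/80) - 4*z^2/5 + 92*z/35 - 442/105


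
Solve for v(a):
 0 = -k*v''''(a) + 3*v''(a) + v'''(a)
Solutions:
 v(a) = C1 + C2*a + C3*exp(a*(1 - sqrt(12*k + 1))/(2*k)) + C4*exp(a*(sqrt(12*k + 1) + 1)/(2*k))


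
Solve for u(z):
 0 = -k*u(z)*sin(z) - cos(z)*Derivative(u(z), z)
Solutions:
 u(z) = C1*exp(k*log(cos(z)))


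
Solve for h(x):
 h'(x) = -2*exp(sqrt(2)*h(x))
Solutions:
 h(x) = sqrt(2)*(2*log(1/(C1 + 2*x)) - log(2))/4


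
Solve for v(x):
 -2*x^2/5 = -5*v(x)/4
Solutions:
 v(x) = 8*x^2/25


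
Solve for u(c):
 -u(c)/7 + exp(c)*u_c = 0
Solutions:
 u(c) = C1*exp(-exp(-c)/7)


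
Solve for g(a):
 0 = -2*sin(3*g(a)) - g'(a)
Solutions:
 g(a) = -acos((-C1 - exp(12*a))/(C1 - exp(12*a)))/3 + 2*pi/3
 g(a) = acos((-C1 - exp(12*a))/(C1 - exp(12*a)))/3


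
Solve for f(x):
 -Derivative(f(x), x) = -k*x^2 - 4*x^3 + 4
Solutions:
 f(x) = C1 + k*x^3/3 + x^4 - 4*x


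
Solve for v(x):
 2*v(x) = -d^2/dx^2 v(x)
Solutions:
 v(x) = C1*sin(sqrt(2)*x) + C2*cos(sqrt(2)*x)


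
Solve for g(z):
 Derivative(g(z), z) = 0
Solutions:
 g(z) = C1


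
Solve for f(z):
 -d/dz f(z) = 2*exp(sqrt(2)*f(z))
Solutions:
 f(z) = sqrt(2)*(2*log(1/(C1 + 2*z)) - log(2))/4


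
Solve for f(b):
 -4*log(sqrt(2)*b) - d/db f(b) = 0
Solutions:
 f(b) = C1 - 4*b*log(b) - b*log(4) + 4*b


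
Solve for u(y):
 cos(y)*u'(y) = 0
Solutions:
 u(y) = C1


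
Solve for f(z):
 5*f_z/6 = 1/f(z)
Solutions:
 f(z) = -sqrt(C1 + 60*z)/5
 f(z) = sqrt(C1 + 60*z)/5


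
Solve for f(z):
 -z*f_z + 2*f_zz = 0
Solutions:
 f(z) = C1 + C2*erfi(z/2)


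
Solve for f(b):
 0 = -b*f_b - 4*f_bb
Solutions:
 f(b) = C1 + C2*erf(sqrt(2)*b/4)


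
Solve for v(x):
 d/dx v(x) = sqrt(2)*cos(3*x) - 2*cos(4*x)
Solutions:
 v(x) = C1 + sqrt(2)*sin(3*x)/3 - sin(4*x)/2


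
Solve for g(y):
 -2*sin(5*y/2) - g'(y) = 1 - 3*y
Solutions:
 g(y) = C1 + 3*y^2/2 - y + 4*cos(5*y/2)/5


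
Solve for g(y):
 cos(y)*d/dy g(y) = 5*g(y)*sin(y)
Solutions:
 g(y) = C1/cos(y)^5


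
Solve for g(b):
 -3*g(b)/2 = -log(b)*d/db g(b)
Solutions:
 g(b) = C1*exp(3*li(b)/2)


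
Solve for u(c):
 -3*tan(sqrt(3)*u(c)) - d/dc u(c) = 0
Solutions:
 u(c) = sqrt(3)*(pi - asin(C1*exp(-3*sqrt(3)*c)))/3
 u(c) = sqrt(3)*asin(C1*exp(-3*sqrt(3)*c))/3


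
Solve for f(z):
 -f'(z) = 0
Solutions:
 f(z) = C1


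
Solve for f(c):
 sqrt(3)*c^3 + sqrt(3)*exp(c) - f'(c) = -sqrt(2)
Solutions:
 f(c) = C1 + sqrt(3)*c^4/4 + sqrt(2)*c + sqrt(3)*exp(c)


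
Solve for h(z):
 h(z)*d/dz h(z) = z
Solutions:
 h(z) = -sqrt(C1 + z^2)
 h(z) = sqrt(C1 + z^2)


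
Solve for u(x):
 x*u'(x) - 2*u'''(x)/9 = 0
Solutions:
 u(x) = C1 + Integral(C2*airyai(6^(2/3)*x/2) + C3*airybi(6^(2/3)*x/2), x)


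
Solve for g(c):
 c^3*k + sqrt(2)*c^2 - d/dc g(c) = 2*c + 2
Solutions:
 g(c) = C1 + c^4*k/4 + sqrt(2)*c^3/3 - c^2 - 2*c


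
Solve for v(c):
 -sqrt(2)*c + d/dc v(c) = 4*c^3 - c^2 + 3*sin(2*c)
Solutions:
 v(c) = C1 + c^4 - c^3/3 + sqrt(2)*c^2/2 - 3*cos(2*c)/2


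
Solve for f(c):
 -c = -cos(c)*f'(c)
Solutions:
 f(c) = C1 + Integral(c/cos(c), c)


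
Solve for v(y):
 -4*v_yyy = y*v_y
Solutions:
 v(y) = C1 + Integral(C2*airyai(-2^(1/3)*y/2) + C3*airybi(-2^(1/3)*y/2), y)


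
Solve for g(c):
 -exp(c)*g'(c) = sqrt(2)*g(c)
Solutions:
 g(c) = C1*exp(sqrt(2)*exp(-c))


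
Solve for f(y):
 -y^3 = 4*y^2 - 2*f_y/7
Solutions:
 f(y) = C1 + 7*y^4/8 + 14*y^3/3


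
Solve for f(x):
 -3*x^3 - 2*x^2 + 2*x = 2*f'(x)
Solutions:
 f(x) = C1 - 3*x^4/8 - x^3/3 + x^2/2


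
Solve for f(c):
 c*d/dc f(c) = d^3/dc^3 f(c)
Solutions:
 f(c) = C1 + Integral(C2*airyai(c) + C3*airybi(c), c)


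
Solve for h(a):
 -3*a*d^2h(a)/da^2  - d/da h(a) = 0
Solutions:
 h(a) = C1 + C2*a^(2/3)


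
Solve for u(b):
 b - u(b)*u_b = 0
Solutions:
 u(b) = -sqrt(C1 + b^2)
 u(b) = sqrt(C1 + b^2)


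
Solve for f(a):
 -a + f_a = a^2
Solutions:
 f(a) = C1 + a^3/3 + a^2/2


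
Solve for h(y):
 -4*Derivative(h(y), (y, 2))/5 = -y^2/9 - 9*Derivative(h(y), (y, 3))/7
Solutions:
 h(y) = C1 + C2*y + C3*exp(28*y/45) + 5*y^4/432 + 25*y^3/336 + 1125*y^2/3136


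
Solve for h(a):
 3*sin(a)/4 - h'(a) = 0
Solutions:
 h(a) = C1 - 3*cos(a)/4


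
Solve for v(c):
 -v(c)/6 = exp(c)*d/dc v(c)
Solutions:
 v(c) = C1*exp(exp(-c)/6)


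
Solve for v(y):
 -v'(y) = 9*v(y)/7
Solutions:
 v(y) = C1*exp(-9*y/7)


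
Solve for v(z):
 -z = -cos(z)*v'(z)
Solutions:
 v(z) = C1 + Integral(z/cos(z), z)


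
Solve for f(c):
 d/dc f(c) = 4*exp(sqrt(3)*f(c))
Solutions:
 f(c) = sqrt(3)*(2*log(-1/(C1 + 4*c)) - log(3))/6


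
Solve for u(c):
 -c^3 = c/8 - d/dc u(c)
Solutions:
 u(c) = C1 + c^4/4 + c^2/16


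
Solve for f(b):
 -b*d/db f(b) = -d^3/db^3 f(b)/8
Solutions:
 f(b) = C1 + Integral(C2*airyai(2*b) + C3*airybi(2*b), b)


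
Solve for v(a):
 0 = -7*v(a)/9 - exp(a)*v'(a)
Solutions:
 v(a) = C1*exp(7*exp(-a)/9)


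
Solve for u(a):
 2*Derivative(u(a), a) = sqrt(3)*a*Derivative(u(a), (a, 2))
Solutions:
 u(a) = C1 + C2*a^(1 + 2*sqrt(3)/3)


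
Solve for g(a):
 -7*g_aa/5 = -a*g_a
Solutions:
 g(a) = C1 + C2*erfi(sqrt(70)*a/14)


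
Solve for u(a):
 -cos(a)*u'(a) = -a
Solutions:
 u(a) = C1 + Integral(a/cos(a), a)


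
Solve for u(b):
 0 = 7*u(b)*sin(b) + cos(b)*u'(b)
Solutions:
 u(b) = C1*cos(b)^7


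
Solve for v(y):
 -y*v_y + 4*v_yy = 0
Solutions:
 v(y) = C1 + C2*erfi(sqrt(2)*y/4)


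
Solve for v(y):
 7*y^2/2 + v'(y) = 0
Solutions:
 v(y) = C1 - 7*y^3/6


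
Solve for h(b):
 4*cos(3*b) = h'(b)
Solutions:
 h(b) = C1 + 4*sin(3*b)/3


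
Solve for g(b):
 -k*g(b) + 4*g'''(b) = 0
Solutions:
 g(b) = C1*exp(2^(1/3)*b*k^(1/3)/2) + C2*exp(2^(1/3)*b*k^(1/3)*(-1 + sqrt(3)*I)/4) + C3*exp(-2^(1/3)*b*k^(1/3)*(1 + sqrt(3)*I)/4)


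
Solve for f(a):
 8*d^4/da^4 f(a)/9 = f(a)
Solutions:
 f(a) = C1*exp(-2^(1/4)*sqrt(3)*a/2) + C2*exp(2^(1/4)*sqrt(3)*a/2) + C3*sin(2^(1/4)*sqrt(3)*a/2) + C4*cos(2^(1/4)*sqrt(3)*a/2)


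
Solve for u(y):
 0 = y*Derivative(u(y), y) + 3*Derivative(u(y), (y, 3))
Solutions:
 u(y) = C1 + Integral(C2*airyai(-3^(2/3)*y/3) + C3*airybi(-3^(2/3)*y/3), y)


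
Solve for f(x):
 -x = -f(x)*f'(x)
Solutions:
 f(x) = -sqrt(C1 + x^2)
 f(x) = sqrt(C1 + x^2)


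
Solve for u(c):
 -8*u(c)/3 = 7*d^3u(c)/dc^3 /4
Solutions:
 u(c) = C3*exp(-2*42^(2/3)*c/21) + (C1*sin(14^(2/3)*3^(1/6)*c/7) + C2*cos(14^(2/3)*3^(1/6)*c/7))*exp(42^(2/3)*c/21)


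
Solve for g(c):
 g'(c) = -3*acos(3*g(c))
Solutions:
 Integral(1/acos(3*_y), (_y, g(c))) = C1 - 3*c


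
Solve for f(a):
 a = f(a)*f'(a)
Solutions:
 f(a) = -sqrt(C1 + a^2)
 f(a) = sqrt(C1 + a^2)


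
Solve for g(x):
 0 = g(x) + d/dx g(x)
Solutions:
 g(x) = C1*exp(-x)


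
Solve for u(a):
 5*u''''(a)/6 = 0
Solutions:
 u(a) = C1 + C2*a + C3*a^2 + C4*a^3


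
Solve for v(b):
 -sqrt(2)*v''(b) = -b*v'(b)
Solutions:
 v(b) = C1 + C2*erfi(2^(1/4)*b/2)


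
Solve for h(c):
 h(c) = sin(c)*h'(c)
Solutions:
 h(c) = C1*sqrt(cos(c) - 1)/sqrt(cos(c) + 1)


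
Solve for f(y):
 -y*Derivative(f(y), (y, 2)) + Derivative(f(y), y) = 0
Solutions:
 f(y) = C1 + C2*y^2


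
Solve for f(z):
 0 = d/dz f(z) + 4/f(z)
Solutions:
 f(z) = -sqrt(C1 - 8*z)
 f(z) = sqrt(C1 - 8*z)


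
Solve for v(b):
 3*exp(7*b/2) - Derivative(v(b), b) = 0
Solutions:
 v(b) = C1 + 6*exp(7*b/2)/7


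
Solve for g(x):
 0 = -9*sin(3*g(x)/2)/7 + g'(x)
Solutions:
 -9*x/7 + log(cos(3*g(x)/2) - 1)/3 - log(cos(3*g(x)/2) + 1)/3 = C1


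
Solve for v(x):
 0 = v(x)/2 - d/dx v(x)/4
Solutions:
 v(x) = C1*exp(2*x)


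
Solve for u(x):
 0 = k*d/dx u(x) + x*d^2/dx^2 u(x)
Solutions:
 u(x) = C1 + x^(1 - re(k))*(C2*sin(log(x)*Abs(im(k))) + C3*cos(log(x)*im(k)))


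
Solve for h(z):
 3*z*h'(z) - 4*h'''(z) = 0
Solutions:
 h(z) = C1 + Integral(C2*airyai(6^(1/3)*z/2) + C3*airybi(6^(1/3)*z/2), z)


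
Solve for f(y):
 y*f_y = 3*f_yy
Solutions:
 f(y) = C1 + C2*erfi(sqrt(6)*y/6)


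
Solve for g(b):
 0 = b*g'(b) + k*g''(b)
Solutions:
 g(b) = C1 + C2*sqrt(k)*erf(sqrt(2)*b*sqrt(1/k)/2)


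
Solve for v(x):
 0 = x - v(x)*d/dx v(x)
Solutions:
 v(x) = -sqrt(C1 + x^2)
 v(x) = sqrt(C1 + x^2)


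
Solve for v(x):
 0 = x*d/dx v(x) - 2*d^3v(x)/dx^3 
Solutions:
 v(x) = C1 + Integral(C2*airyai(2^(2/3)*x/2) + C3*airybi(2^(2/3)*x/2), x)


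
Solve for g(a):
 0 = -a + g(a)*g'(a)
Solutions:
 g(a) = -sqrt(C1 + a^2)
 g(a) = sqrt(C1 + a^2)


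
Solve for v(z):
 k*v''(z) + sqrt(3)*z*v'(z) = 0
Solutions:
 v(z) = C1 + C2*sqrt(k)*erf(sqrt(2)*3^(1/4)*z*sqrt(1/k)/2)


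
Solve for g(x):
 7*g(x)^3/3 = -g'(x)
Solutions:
 g(x) = -sqrt(6)*sqrt(-1/(C1 - 7*x))/2
 g(x) = sqrt(6)*sqrt(-1/(C1 - 7*x))/2


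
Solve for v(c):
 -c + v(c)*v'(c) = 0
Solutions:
 v(c) = -sqrt(C1 + c^2)
 v(c) = sqrt(C1 + c^2)


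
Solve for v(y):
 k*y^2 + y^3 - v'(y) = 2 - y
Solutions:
 v(y) = C1 + k*y^3/3 + y^4/4 + y^2/2 - 2*y


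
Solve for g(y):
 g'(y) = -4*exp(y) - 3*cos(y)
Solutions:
 g(y) = C1 - 4*exp(y) - 3*sin(y)


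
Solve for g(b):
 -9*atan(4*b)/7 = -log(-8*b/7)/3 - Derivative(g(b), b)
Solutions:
 g(b) = C1 - b*log(-b)/3 + 9*b*atan(4*b)/7 - b*log(2) + b/3 + b*log(7)/3 - 9*log(16*b^2 + 1)/56


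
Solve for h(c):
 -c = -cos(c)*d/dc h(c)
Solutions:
 h(c) = C1 + Integral(c/cos(c), c)


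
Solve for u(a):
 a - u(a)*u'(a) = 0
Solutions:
 u(a) = -sqrt(C1 + a^2)
 u(a) = sqrt(C1 + a^2)


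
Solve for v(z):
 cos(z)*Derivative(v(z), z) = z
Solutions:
 v(z) = C1 + Integral(z/cos(z), z)


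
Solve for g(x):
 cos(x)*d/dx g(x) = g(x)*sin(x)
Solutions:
 g(x) = C1/cos(x)


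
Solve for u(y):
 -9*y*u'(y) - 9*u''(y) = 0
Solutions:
 u(y) = C1 + C2*erf(sqrt(2)*y/2)


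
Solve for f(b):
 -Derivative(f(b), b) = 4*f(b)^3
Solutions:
 f(b) = -sqrt(2)*sqrt(-1/(C1 - 4*b))/2
 f(b) = sqrt(2)*sqrt(-1/(C1 - 4*b))/2


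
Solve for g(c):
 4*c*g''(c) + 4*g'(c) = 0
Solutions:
 g(c) = C1 + C2*log(c)


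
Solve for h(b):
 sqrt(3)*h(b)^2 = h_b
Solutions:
 h(b) = -1/(C1 + sqrt(3)*b)


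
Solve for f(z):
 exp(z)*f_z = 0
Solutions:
 f(z) = C1


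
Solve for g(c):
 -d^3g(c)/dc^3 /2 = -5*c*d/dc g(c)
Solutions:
 g(c) = C1 + Integral(C2*airyai(10^(1/3)*c) + C3*airybi(10^(1/3)*c), c)


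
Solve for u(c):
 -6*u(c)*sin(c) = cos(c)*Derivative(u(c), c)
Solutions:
 u(c) = C1*cos(c)^6


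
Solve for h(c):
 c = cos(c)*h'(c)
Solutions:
 h(c) = C1 + Integral(c/cos(c), c)


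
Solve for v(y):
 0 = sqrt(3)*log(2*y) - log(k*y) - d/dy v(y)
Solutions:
 v(y) = C1 + y*(-log(k) - sqrt(3) + 1 + sqrt(3)*log(2)) + y*(-1 + sqrt(3))*log(y)


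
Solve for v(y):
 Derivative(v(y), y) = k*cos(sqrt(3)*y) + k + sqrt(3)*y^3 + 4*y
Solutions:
 v(y) = C1 + k*y + sqrt(3)*k*sin(sqrt(3)*y)/3 + sqrt(3)*y^4/4 + 2*y^2


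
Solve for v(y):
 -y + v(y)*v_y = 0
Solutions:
 v(y) = -sqrt(C1 + y^2)
 v(y) = sqrt(C1 + y^2)


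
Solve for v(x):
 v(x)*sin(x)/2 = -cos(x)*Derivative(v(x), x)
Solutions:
 v(x) = C1*sqrt(cos(x))


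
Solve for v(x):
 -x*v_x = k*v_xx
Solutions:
 v(x) = C1 + C2*sqrt(k)*erf(sqrt(2)*x*sqrt(1/k)/2)


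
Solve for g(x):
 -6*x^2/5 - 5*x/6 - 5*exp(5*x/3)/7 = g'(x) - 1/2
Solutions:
 g(x) = C1 - 2*x^3/5 - 5*x^2/12 + x/2 - 3*exp(5*x/3)/7


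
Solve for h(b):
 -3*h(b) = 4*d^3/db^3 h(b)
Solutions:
 h(b) = C3*exp(-6^(1/3)*b/2) + (C1*sin(2^(1/3)*3^(5/6)*b/4) + C2*cos(2^(1/3)*3^(5/6)*b/4))*exp(6^(1/3)*b/4)


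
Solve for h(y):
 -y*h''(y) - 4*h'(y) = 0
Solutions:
 h(y) = C1 + C2/y^3


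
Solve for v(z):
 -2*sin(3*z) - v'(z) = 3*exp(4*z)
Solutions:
 v(z) = C1 - 3*exp(4*z)/4 + 2*cos(3*z)/3


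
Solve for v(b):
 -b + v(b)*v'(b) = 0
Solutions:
 v(b) = -sqrt(C1 + b^2)
 v(b) = sqrt(C1 + b^2)


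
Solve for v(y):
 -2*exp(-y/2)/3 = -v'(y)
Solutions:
 v(y) = C1 - 4*exp(-y/2)/3


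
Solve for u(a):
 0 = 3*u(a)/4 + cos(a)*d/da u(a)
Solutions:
 u(a) = C1*(sin(a) - 1)^(3/8)/(sin(a) + 1)^(3/8)


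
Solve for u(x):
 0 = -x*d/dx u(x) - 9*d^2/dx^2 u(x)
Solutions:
 u(x) = C1 + C2*erf(sqrt(2)*x/6)


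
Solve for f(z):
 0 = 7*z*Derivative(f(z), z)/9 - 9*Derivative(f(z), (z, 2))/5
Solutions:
 f(z) = C1 + C2*erfi(sqrt(70)*z/18)


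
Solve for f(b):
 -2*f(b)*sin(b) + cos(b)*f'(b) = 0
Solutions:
 f(b) = C1/cos(b)^2


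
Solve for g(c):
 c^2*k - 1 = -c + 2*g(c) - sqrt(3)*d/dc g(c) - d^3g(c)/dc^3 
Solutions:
 g(c) = C1*exp(c*(-3*(1 + sqrt(sqrt(3)/9 + 1))^(1/3) + sqrt(3)/(1 + sqrt(sqrt(3)/9 + 1))^(1/3))/6)*sin(c*((1 + sqrt(sqrt(3)/9 + 1))^(-1/3) + sqrt(3)*(1 + sqrt(sqrt(3)/9 + 1))^(1/3))/2) + C2*exp(c*(-3*(1 + sqrt(sqrt(3)/9 + 1))^(1/3) + sqrt(3)/(1 + sqrt(sqrt(3)/9 + 1))^(1/3))/6)*cos(c*((1 + sqrt(sqrt(3)/9 + 1))^(-1/3) + sqrt(3)*(1 + sqrt(sqrt(3)/9 + 1))^(1/3))/2) + C3*exp(c*(-sqrt(3)/(3*(1 + sqrt(sqrt(3)/9 + 1))^(1/3)) + (1 + sqrt(sqrt(3)/9 + 1))^(1/3))) + c^2*k/2 + sqrt(3)*c*k/2 + c/2 + 3*k/4 - 1/2 + sqrt(3)/4


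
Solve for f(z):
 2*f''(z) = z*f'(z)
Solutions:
 f(z) = C1 + C2*erfi(z/2)


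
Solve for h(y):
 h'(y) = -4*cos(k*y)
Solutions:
 h(y) = C1 - 4*sin(k*y)/k


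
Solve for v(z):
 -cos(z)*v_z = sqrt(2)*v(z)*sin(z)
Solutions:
 v(z) = C1*cos(z)^(sqrt(2))


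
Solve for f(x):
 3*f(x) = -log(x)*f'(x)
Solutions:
 f(x) = C1*exp(-3*li(x))


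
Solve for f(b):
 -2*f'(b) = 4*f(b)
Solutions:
 f(b) = C1*exp(-2*b)


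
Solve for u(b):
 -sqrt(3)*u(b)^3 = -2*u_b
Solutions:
 u(b) = -sqrt(-1/(C1 + sqrt(3)*b))
 u(b) = sqrt(-1/(C1 + sqrt(3)*b))


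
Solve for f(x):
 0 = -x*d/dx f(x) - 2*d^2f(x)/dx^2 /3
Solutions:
 f(x) = C1 + C2*erf(sqrt(3)*x/2)


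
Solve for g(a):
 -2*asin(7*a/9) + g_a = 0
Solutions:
 g(a) = C1 + 2*a*asin(7*a/9) + 2*sqrt(81 - 49*a^2)/7


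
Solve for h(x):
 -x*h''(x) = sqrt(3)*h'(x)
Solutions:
 h(x) = C1 + C2*x^(1 - sqrt(3))


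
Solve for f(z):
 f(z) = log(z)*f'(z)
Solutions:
 f(z) = C1*exp(li(z))


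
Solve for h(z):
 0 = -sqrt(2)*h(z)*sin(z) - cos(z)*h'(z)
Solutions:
 h(z) = C1*cos(z)^(sqrt(2))


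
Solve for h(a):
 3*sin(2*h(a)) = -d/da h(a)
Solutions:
 h(a) = pi - acos((-C1 - exp(12*a))/(C1 - exp(12*a)))/2
 h(a) = acos((-C1 - exp(12*a))/(C1 - exp(12*a)))/2


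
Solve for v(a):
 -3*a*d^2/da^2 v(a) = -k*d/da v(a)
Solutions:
 v(a) = C1 + a^(re(k)/3 + 1)*(C2*sin(log(a)*Abs(im(k))/3) + C3*cos(log(a)*im(k)/3))


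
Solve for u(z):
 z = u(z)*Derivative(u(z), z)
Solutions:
 u(z) = -sqrt(C1 + z^2)
 u(z) = sqrt(C1 + z^2)


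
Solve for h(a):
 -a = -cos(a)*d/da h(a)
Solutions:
 h(a) = C1 + Integral(a/cos(a), a)


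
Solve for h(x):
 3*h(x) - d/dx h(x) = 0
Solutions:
 h(x) = C1*exp(3*x)


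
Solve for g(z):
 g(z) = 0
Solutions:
 g(z) = 0


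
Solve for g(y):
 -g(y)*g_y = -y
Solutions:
 g(y) = -sqrt(C1 + y^2)
 g(y) = sqrt(C1 + y^2)


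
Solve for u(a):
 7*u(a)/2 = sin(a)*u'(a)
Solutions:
 u(a) = C1*(cos(a) - 1)^(7/4)/(cos(a) + 1)^(7/4)


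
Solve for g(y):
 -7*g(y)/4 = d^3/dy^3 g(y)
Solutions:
 g(y) = C3*exp(-14^(1/3)*y/2) + (C1*sin(14^(1/3)*sqrt(3)*y/4) + C2*cos(14^(1/3)*sqrt(3)*y/4))*exp(14^(1/3)*y/4)


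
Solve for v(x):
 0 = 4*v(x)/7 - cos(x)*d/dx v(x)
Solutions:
 v(x) = C1*(sin(x) + 1)^(2/7)/(sin(x) - 1)^(2/7)


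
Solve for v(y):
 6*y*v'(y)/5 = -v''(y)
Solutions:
 v(y) = C1 + C2*erf(sqrt(15)*y/5)


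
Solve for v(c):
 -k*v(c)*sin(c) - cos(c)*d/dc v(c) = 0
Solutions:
 v(c) = C1*exp(k*log(cos(c)))


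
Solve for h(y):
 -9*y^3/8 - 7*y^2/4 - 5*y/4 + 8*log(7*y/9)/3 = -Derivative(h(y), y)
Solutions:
 h(y) = C1 + 9*y^4/32 + 7*y^3/12 + 5*y^2/8 - 8*y*log(y)/3 - 8*y*log(7)/3 + 8*y/3 + 16*y*log(3)/3


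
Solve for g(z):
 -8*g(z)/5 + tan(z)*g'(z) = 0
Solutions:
 g(z) = C1*sin(z)^(8/5)


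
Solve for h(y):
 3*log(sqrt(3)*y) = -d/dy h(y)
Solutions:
 h(y) = C1 - 3*y*log(y) - 3*y*log(3)/2 + 3*y


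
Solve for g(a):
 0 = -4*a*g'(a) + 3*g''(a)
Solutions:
 g(a) = C1 + C2*erfi(sqrt(6)*a/3)


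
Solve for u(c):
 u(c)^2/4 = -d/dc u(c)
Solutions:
 u(c) = 4/(C1 + c)


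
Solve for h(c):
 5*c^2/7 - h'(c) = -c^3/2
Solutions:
 h(c) = C1 + c^4/8 + 5*c^3/21


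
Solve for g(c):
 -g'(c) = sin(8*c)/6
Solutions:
 g(c) = C1 + cos(8*c)/48


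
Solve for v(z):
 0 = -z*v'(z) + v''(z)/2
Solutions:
 v(z) = C1 + C2*erfi(z)


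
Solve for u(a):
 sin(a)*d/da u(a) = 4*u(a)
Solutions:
 u(a) = C1*(cos(a)^2 - 2*cos(a) + 1)/(cos(a)^2 + 2*cos(a) + 1)


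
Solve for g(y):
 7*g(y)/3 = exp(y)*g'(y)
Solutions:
 g(y) = C1*exp(-7*exp(-y)/3)


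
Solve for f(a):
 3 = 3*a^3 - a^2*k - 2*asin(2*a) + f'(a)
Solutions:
 f(a) = C1 - 3*a^4/4 + a^3*k/3 + 2*a*asin(2*a) + 3*a + sqrt(1 - 4*a^2)


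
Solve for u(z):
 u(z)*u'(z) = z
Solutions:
 u(z) = -sqrt(C1 + z^2)
 u(z) = sqrt(C1 + z^2)


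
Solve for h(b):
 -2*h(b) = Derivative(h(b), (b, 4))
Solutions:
 h(b) = (C1*sin(2^(3/4)*b/2) + C2*cos(2^(3/4)*b/2))*exp(-2^(3/4)*b/2) + (C3*sin(2^(3/4)*b/2) + C4*cos(2^(3/4)*b/2))*exp(2^(3/4)*b/2)


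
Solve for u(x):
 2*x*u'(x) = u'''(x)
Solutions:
 u(x) = C1 + Integral(C2*airyai(2^(1/3)*x) + C3*airybi(2^(1/3)*x), x)


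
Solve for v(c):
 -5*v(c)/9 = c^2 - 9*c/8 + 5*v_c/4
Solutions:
 v(c) = C1*exp(-4*c/9) - 9*c^2/5 + 81*c/8 - 729/32


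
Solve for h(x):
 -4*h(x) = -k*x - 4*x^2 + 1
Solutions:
 h(x) = k*x/4 + x^2 - 1/4


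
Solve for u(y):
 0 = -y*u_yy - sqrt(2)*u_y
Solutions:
 u(y) = C1 + C2*y^(1 - sqrt(2))


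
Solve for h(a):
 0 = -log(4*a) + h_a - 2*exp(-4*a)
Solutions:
 h(a) = C1 + a*log(a) + a*(-1 + 2*log(2)) - exp(-4*a)/2


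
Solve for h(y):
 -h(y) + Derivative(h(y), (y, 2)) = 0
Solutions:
 h(y) = C1*exp(-y) + C2*exp(y)


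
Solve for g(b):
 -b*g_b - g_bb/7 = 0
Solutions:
 g(b) = C1 + C2*erf(sqrt(14)*b/2)


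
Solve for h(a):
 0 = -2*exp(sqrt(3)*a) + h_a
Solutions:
 h(a) = C1 + 2*sqrt(3)*exp(sqrt(3)*a)/3


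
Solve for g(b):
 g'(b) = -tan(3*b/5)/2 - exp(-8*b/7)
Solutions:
 g(b) = C1 - 5*log(tan(3*b/5)^2 + 1)/12 + 7*exp(-8*b/7)/8


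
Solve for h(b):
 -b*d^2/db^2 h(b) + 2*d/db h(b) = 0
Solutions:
 h(b) = C1 + C2*b^3


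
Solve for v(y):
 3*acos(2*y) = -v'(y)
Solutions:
 v(y) = C1 - 3*y*acos(2*y) + 3*sqrt(1 - 4*y^2)/2


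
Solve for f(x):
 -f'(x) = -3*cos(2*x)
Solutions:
 f(x) = C1 + 3*sin(2*x)/2


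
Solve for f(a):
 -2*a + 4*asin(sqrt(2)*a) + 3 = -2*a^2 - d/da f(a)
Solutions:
 f(a) = C1 - 2*a^3/3 + a^2 - 4*a*asin(sqrt(2)*a) - 3*a - 2*sqrt(2)*sqrt(1 - 2*a^2)


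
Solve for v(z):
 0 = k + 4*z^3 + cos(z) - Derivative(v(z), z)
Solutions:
 v(z) = C1 + k*z + z^4 + sin(z)


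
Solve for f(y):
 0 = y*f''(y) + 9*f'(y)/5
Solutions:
 f(y) = C1 + C2/y^(4/5)


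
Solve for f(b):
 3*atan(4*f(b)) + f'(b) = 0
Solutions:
 Integral(1/atan(4*_y), (_y, f(b))) = C1 - 3*b


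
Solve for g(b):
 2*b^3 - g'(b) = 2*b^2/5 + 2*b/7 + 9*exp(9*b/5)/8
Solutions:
 g(b) = C1 + b^4/2 - 2*b^3/15 - b^2/7 - 5*exp(9*b/5)/8


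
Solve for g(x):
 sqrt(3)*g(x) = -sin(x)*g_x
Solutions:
 g(x) = C1*(cos(x) + 1)^(sqrt(3)/2)/(cos(x) - 1)^(sqrt(3)/2)


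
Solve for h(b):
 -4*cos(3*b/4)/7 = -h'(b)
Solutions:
 h(b) = C1 + 16*sin(3*b/4)/21


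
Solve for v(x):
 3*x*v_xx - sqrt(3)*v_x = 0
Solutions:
 v(x) = C1 + C2*x^(sqrt(3)/3 + 1)


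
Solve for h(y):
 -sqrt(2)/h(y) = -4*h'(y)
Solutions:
 h(y) = -sqrt(C1 + 2*sqrt(2)*y)/2
 h(y) = sqrt(C1 + 2*sqrt(2)*y)/2
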